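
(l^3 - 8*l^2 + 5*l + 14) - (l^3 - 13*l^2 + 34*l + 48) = 5*l^2 - 29*l - 34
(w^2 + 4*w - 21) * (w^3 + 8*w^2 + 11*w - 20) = w^5 + 12*w^4 + 22*w^3 - 144*w^2 - 311*w + 420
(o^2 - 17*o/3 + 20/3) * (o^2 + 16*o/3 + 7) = o^4 - o^3/3 - 149*o^2/9 - 37*o/9 + 140/3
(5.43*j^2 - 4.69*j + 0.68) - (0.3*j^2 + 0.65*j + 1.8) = 5.13*j^2 - 5.34*j - 1.12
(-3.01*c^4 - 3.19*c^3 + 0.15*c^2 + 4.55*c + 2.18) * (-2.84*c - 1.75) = 8.5484*c^5 + 14.3271*c^4 + 5.1565*c^3 - 13.1845*c^2 - 14.1537*c - 3.815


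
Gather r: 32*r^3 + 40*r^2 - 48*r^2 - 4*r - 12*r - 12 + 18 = 32*r^3 - 8*r^2 - 16*r + 6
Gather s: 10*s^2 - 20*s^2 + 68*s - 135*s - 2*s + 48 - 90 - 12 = -10*s^2 - 69*s - 54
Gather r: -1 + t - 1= t - 2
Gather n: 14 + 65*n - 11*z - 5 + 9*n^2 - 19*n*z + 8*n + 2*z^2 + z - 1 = 9*n^2 + n*(73 - 19*z) + 2*z^2 - 10*z + 8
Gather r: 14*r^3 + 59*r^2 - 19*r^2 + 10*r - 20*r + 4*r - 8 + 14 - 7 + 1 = 14*r^3 + 40*r^2 - 6*r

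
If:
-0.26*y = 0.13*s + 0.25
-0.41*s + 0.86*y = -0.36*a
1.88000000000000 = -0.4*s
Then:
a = -8.67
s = -4.70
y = 1.39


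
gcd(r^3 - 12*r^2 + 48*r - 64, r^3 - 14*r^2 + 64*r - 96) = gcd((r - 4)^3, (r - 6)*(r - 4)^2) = r^2 - 8*r + 16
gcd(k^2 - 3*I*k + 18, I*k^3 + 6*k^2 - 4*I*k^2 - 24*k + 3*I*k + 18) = k - 6*I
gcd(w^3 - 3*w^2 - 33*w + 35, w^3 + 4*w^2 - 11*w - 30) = w + 5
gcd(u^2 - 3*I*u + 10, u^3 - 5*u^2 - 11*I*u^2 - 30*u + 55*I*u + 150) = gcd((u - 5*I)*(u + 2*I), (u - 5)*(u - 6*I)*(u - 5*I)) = u - 5*I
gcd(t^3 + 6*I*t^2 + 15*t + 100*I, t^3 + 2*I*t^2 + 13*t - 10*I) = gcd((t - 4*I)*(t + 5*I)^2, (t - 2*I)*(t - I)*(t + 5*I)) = t + 5*I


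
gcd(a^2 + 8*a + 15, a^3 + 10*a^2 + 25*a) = a + 5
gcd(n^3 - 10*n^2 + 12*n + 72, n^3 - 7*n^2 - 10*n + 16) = n + 2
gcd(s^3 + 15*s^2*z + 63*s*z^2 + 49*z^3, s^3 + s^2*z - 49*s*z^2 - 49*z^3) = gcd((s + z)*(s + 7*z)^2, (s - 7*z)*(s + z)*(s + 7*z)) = s^2 + 8*s*z + 7*z^2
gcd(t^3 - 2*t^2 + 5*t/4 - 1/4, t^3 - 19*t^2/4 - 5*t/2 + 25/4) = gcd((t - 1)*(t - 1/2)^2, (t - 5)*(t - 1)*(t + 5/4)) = t - 1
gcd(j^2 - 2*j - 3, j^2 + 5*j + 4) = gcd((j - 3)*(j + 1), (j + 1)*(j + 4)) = j + 1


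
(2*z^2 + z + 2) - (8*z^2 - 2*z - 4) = -6*z^2 + 3*z + 6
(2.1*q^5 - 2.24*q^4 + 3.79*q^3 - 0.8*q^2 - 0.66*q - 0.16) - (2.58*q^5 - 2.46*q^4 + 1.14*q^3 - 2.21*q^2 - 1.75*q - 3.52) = -0.48*q^5 + 0.22*q^4 + 2.65*q^3 + 1.41*q^2 + 1.09*q + 3.36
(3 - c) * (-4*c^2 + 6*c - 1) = 4*c^3 - 18*c^2 + 19*c - 3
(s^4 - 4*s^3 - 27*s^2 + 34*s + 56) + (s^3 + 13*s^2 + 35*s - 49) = s^4 - 3*s^3 - 14*s^2 + 69*s + 7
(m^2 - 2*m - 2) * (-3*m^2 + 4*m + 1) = -3*m^4 + 10*m^3 - m^2 - 10*m - 2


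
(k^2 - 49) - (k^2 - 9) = -40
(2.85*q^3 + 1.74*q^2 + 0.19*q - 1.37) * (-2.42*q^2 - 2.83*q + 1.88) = -6.897*q^5 - 12.2763*q^4 - 0.0260000000000007*q^3 + 6.0489*q^2 + 4.2343*q - 2.5756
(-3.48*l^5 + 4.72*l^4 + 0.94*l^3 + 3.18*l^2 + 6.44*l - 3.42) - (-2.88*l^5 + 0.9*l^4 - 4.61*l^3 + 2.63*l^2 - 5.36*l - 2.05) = -0.6*l^5 + 3.82*l^4 + 5.55*l^3 + 0.55*l^2 + 11.8*l - 1.37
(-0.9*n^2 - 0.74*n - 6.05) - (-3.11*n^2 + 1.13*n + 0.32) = 2.21*n^2 - 1.87*n - 6.37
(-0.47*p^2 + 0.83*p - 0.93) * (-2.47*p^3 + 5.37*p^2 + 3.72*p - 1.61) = 1.1609*p^5 - 4.574*p^4 + 5.0058*p^3 - 1.1498*p^2 - 4.7959*p + 1.4973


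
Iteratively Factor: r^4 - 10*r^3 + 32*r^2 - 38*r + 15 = (r - 3)*(r^3 - 7*r^2 + 11*r - 5) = (r - 5)*(r - 3)*(r^2 - 2*r + 1) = (r - 5)*(r - 3)*(r - 1)*(r - 1)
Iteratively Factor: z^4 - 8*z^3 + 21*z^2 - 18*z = (z)*(z^3 - 8*z^2 + 21*z - 18) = z*(z - 3)*(z^2 - 5*z + 6) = z*(z - 3)*(z - 2)*(z - 3)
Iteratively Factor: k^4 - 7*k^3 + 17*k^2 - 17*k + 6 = (k - 1)*(k^3 - 6*k^2 + 11*k - 6) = (k - 2)*(k - 1)*(k^2 - 4*k + 3) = (k - 3)*(k - 2)*(k - 1)*(k - 1)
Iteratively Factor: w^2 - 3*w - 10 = (w + 2)*(w - 5)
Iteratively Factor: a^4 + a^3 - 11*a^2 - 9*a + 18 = (a - 3)*(a^3 + 4*a^2 + a - 6) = (a - 3)*(a + 2)*(a^2 + 2*a - 3) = (a - 3)*(a - 1)*(a + 2)*(a + 3)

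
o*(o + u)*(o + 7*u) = o^3 + 8*o^2*u + 7*o*u^2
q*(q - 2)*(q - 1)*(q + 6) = q^4 + 3*q^3 - 16*q^2 + 12*q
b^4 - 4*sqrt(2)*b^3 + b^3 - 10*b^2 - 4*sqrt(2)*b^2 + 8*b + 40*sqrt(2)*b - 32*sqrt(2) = (b - 2)*(b - 1)*(b + 4)*(b - 4*sqrt(2))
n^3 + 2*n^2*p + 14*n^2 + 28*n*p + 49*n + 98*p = (n + 7)^2*(n + 2*p)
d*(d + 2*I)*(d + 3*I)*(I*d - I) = I*d^4 - 5*d^3 - I*d^3 + 5*d^2 - 6*I*d^2 + 6*I*d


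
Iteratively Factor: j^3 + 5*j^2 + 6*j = (j + 2)*(j^2 + 3*j) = (j + 2)*(j + 3)*(j)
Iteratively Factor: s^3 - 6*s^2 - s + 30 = (s + 2)*(s^2 - 8*s + 15) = (s - 5)*(s + 2)*(s - 3)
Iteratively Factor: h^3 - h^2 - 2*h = (h)*(h^2 - h - 2) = h*(h + 1)*(h - 2)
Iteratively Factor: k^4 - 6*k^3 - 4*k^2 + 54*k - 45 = (k - 1)*(k^3 - 5*k^2 - 9*k + 45) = (k - 1)*(k + 3)*(k^2 - 8*k + 15) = (k - 5)*(k - 1)*(k + 3)*(k - 3)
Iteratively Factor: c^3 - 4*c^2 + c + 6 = (c - 3)*(c^2 - c - 2) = (c - 3)*(c + 1)*(c - 2)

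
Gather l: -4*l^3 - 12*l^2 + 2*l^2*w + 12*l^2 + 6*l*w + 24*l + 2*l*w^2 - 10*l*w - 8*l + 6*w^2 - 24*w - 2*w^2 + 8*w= -4*l^3 + 2*l^2*w + l*(2*w^2 - 4*w + 16) + 4*w^2 - 16*w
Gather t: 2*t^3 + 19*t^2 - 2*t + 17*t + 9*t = 2*t^3 + 19*t^2 + 24*t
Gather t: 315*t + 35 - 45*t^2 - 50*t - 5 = -45*t^2 + 265*t + 30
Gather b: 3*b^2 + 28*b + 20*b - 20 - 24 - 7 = 3*b^2 + 48*b - 51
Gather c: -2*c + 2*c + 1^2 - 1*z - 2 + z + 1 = 0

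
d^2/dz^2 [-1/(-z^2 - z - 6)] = 2*(-z^2 - z + (2*z + 1)^2 - 6)/(z^2 + z + 6)^3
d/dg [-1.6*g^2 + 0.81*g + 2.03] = 0.81 - 3.2*g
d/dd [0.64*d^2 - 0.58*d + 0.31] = 1.28*d - 0.58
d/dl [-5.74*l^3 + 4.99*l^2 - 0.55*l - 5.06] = -17.22*l^2 + 9.98*l - 0.55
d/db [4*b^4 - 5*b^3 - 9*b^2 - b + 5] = 16*b^3 - 15*b^2 - 18*b - 1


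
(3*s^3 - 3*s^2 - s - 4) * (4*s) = 12*s^4 - 12*s^3 - 4*s^2 - 16*s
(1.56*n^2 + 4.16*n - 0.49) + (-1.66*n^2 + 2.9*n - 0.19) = -0.0999999999999999*n^2 + 7.06*n - 0.68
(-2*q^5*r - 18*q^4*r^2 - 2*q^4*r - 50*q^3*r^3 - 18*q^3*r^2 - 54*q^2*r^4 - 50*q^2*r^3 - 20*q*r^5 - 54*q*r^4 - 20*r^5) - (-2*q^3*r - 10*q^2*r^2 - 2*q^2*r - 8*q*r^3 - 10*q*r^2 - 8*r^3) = -2*q^5*r - 18*q^4*r^2 - 2*q^4*r - 50*q^3*r^3 - 18*q^3*r^2 + 2*q^3*r - 54*q^2*r^4 - 50*q^2*r^3 + 10*q^2*r^2 + 2*q^2*r - 20*q*r^5 - 54*q*r^4 + 8*q*r^3 + 10*q*r^2 - 20*r^5 + 8*r^3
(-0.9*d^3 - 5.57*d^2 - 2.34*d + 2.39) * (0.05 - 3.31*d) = 2.979*d^4 + 18.3917*d^3 + 7.4669*d^2 - 8.0279*d + 0.1195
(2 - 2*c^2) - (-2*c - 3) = -2*c^2 + 2*c + 5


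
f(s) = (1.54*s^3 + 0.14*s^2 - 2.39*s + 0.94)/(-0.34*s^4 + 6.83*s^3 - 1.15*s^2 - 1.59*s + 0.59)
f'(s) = (4.62*s^2 + 0.28*s - 2.39)/(-0.34*s^4 + 6.83*s^3 - 1.15*s^2 - 1.59*s + 0.59) + (1.36*s^3 - 20.49*s^2 + 2.3*s + 1.59)*(1.54*s^3 + 0.14*s^2 - 2.39*s + 0.94)/(-0.34*s^4 + 6.83*s^3 - 1.15*s^2 - 1.59*s + 0.59)^2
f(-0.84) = -0.69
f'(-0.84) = -3.66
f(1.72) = 0.19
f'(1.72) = 0.09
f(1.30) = 0.14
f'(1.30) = 0.20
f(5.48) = 0.32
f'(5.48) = 0.02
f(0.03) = 1.60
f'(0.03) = 0.47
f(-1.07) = -0.23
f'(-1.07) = -1.08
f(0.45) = 0.13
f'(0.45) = -6.06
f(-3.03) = 0.15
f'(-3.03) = -0.02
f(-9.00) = 0.15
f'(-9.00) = 0.00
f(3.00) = 0.26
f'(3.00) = 0.03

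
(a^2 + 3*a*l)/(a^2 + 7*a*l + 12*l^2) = a/(a + 4*l)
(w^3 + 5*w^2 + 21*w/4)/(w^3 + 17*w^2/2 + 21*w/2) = (w + 7/2)/(w + 7)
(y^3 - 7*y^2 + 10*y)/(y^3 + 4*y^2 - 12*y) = (y - 5)/(y + 6)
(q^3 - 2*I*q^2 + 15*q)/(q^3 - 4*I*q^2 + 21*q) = (q - 5*I)/(q - 7*I)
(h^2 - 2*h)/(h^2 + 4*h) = (h - 2)/(h + 4)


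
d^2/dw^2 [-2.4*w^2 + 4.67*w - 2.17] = -4.80000000000000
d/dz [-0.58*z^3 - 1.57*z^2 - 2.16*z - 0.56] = -1.74*z^2 - 3.14*z - 2.16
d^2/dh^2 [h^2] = 2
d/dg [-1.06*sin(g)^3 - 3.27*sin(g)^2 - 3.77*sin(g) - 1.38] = (-6.54*sin(g) + 1.59*cos(2*g) - 5.36)*cos(g)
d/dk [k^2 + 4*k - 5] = 2*k + 4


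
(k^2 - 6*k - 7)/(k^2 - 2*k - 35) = (k + 1)/(k + 5)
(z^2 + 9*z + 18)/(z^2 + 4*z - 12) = (z + 3)/(z - 2)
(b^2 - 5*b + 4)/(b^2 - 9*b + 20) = (b - 1)/(b - 5)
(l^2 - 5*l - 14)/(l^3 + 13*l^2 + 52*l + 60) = (l - 7)/(l^2 + 11*l + 30)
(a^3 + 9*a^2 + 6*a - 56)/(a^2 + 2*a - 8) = a + 7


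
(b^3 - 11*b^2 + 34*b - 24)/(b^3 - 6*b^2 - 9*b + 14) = (b^2 - 10*b + 24)/(b^2 - 5*b - 14)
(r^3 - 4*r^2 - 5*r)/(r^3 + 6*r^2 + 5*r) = (r - 5)/(r + 5)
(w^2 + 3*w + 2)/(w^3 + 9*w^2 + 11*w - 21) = (w^2 + 3*w + 2)/(w^3 + 9*w^2 + 11*w - 21)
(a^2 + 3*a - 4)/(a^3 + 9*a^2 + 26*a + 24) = (a - 1)/(a^2 + 5*a + 6)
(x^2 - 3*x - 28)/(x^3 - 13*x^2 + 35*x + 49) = (x + 4)/(x^2 - 6*x - 7)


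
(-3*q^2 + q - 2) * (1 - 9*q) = 27*q^3 - 12*q^2 + 19*q - 2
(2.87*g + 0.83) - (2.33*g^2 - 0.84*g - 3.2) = -2.33*g^2 + 3.71*g + 4.03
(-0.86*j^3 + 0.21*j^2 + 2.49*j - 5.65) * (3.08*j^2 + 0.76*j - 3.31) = -2.6488*j^5 - 0.00679999999999992*j^4 + 10.6754*j^3 - 16.2047*j^2 - 12.5359*j + 18.7015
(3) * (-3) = -9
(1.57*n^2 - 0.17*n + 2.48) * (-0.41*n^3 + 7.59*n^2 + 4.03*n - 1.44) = -0.6437*n^5 + 11.986*n^4 + 4.02*n^3 + 15.8773*n^2 + 10.2392*n - 3.5712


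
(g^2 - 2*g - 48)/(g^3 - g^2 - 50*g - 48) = 1/(g + 1)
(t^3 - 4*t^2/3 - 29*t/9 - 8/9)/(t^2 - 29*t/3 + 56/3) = (3*t^2 + 4*t + 1)/(3*(t - 7))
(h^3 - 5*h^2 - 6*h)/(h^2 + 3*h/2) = 2*(h^2 - 5*h - 6)/(2*h + 3)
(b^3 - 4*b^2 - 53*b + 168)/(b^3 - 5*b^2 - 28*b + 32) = (b^2 + 4*b - 21)/(b^2 + 3*b - 4)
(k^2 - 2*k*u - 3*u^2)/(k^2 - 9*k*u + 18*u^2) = (-k - u)/(-k + 6*u)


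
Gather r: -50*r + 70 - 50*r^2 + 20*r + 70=-50*r^2 - 30*r + 140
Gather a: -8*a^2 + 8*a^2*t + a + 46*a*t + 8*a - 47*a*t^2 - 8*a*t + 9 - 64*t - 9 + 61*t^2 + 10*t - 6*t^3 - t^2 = a^2*(8*t - 8) + a*(-47*t^2 + 38*t + 9) - 6*t^3 + 60*t^2 - 54*t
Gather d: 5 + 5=10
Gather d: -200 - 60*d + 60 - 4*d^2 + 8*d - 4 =-4*d^2 - 52*d - 144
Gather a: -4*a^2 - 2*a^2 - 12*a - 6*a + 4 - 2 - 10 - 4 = -6*a^2 - 18*a - 12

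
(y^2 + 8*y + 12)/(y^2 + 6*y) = (y + 2)/y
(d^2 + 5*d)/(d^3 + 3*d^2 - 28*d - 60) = d*(d + 5)/(d^3 + 3*d^2 - 28*d - 60)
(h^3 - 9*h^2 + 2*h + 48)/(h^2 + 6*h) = (h^3 - 9*h^2 + 2*h + 48)/(h*(h + 6))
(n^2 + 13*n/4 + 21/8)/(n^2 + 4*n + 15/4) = (4*n + 7)/(2*(2*n + 5))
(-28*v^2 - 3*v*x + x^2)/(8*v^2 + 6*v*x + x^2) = (-7*v + x)/(2*v + x)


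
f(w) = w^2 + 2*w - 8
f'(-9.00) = -16.00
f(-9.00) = 55.00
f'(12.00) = 26.00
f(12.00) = 160.00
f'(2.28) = 6.56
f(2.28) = 1.76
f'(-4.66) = -7.32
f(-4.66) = 4.40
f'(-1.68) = -1.36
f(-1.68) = -8.54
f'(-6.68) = -11.36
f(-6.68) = 23.26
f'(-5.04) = -8.08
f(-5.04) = 7.32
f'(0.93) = 3.86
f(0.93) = -5.28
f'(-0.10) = 1.80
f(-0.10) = -8.19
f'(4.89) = 11.78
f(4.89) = 25.69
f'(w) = 2*w + 2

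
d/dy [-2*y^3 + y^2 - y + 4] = -6*y^2 + 2*y - 1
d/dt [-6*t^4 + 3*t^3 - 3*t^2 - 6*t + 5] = -24*t^3 + 9*t^2 - 6*t - 6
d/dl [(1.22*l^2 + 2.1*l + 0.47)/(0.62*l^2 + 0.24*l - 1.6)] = (-1.0092*l^2 - 4.4868*l - 3.4728)/(0.3844*l^4 + 0.2976*l^3 - 1.9264*l^2 - 0.768*l + 2.56)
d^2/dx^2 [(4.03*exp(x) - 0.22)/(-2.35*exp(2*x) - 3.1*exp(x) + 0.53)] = (-22.255675*exp(4*x) + 34.21835*exp(3*x) - 25.30809*exp(2*x) - 3.41105*exp(x) - 0.770567)*exp(x)/(12.977875*exp(6*x) + 51.35925*exp(5*x) + 58.969725*exp(4*x) + 6.6247*exp(3*x) - 13.299555*exp(2*x) + 2.61237*exp(x) - 0.148877)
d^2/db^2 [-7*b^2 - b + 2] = -14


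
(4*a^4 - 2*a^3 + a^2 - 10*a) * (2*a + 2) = 8*a^5 + 4*a^4 - 2*a^3 - 18*a^2 - 20*a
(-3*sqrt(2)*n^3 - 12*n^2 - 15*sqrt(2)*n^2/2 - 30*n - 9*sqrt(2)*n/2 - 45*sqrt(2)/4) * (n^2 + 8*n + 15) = -3*sqrt(2)*n^5 - 63*sqrt(2)*n^4/2 - 12*n^4 - 219*sqrt(2)*n^3/2 - 126*n^3 - 420*n^2 - 639*sqrt(2)*n^2/4 - 450*n - 315*sqrt(2)*n/2 - 675*sqrt(2)/4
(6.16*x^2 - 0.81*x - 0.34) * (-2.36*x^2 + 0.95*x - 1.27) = -14.5376*x^4 + 7.7636*x^3 - 7.7903*x^2 + 0.7057*x + 0.4318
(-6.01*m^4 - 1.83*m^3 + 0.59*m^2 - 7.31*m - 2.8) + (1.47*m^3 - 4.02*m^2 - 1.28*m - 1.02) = -6.01*m^4 - 0.36*m^3 - 3.43*m^2 - 8.59*m - 3.82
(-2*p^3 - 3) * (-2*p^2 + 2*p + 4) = 4*p^5 - 4*p^4 - 8*p^3 + 6*p^2 - 6*p - 12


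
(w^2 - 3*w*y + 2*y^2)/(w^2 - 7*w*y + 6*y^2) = (-w + 2*y)/(-w + 6*y)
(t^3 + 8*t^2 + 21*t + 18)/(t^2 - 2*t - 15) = (t^2 + 5*t + 6)/(t - 5)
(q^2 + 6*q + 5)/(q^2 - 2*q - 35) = (q + 1)/(q - 7)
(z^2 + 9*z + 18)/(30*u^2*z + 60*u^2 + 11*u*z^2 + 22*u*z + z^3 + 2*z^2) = (z^2 + 9*z + 18)/(30*u^2*z + 60*u^2 + 11*u*z^2 + 22*u*z + z^3 + 2*z^2)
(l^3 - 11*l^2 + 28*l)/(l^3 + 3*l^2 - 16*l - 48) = l*(l - 7)/(l^2 + 7*l + 12)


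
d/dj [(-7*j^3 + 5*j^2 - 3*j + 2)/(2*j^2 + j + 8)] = (-14*j^4 - 14*j^3 - 157*j^2 + 72*j - 26)/(4*j^4 + 4*j^3 + 33*j^2 + 16*j + 64)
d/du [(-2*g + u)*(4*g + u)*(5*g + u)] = 2*g^2 + 14*g*u + 3*u^2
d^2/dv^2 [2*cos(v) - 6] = -2*cos(v)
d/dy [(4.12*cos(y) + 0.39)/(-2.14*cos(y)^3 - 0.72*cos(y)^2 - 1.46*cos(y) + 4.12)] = -(17.6336*cos(y)^3 + 5.4702*cos(y)^2 + 0.561599999999995*cos(y) + 17.5438)*sin(y)/(2.14*cos(y)^3 + 0.72*cos(y)^2 + 1.46*cos(y) - 4.12)^2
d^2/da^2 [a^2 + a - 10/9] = 2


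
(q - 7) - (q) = -7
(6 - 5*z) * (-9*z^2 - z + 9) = 45*z^3 - 49*z^2 - 51*z + 54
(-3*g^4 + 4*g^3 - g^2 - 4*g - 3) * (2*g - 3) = -6*g^5 + 17*g^4 - 14*g^3 - 5*g^2 + 6*g + 9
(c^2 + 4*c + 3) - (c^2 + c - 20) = 3*c + 23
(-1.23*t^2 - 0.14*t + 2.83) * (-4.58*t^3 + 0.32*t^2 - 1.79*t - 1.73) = 5.6334*t^5 + 0.2476*t^4 - 10.8045*t^3 + 3.2841*t^2 - 4.8235*t - 4.8959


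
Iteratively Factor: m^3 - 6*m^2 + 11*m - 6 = (m - 2)*(m^2 - 4*m + 3) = (m - 3)*(m - 2)*(m - 1)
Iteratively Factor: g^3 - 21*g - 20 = (g + 1)*(g^2 - g - 20) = (g + 1)*(g + 4)*(g - 5)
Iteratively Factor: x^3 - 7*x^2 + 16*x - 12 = (x - 2)*(x^2 - 5*x + 6) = (x - 2)^2*(x - 3)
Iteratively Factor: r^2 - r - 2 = (r - 2)*(r + 1)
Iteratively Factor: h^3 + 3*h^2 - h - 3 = (h + 1)*(h^2 + 2*h - 3) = (h - 1)*(h + 1)*(h + 3)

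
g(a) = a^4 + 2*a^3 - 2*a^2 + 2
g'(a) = 4*a^3 + 6*a^2 - 4*a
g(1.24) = 5.10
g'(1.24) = 11.89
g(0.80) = 2.15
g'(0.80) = 2.69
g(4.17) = 414.62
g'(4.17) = 377.70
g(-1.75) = -5.46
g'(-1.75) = 3.94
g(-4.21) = 131.46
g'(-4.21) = -175.29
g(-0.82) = 0.00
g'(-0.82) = 5.11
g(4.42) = 517.30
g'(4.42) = 444.94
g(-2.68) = 0.72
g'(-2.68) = -23.18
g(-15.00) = 43427.00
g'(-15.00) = -12090.00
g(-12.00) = 16994.00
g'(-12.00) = -6000.00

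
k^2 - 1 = (k - 1)*(k + 1)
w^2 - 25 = (w - 5)*(w + 5)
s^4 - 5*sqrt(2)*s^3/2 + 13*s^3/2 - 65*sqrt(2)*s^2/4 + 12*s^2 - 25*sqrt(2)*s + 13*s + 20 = (s + 5/2)*(s + 4)*(s - 2*sqrt(2))*(s - sqrt(2)/2)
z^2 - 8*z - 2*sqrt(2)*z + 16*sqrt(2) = (z - 8)*(z - 2*sqrt(2))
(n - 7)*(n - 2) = n^2 - 9*n + 14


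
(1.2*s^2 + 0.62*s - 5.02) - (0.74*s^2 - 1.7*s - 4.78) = 0.46*s^2 + 2.32*s - 0.239999999999999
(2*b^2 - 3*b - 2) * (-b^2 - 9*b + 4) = -2*b^4 - 15*b^3 + 37*b^2 + 6*b - 8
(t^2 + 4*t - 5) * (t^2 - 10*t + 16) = t^4 - 6*t^3 - 29*t^2 + 114*t - 80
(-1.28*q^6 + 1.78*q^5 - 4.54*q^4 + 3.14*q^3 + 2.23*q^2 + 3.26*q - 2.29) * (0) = 0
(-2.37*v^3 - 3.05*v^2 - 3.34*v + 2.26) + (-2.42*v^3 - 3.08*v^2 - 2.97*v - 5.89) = -4.79*v^3 - 6.13*v^2 - 6.31*v - 3.63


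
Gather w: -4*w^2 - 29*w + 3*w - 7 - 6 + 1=-4*w^2 - 26*w - 12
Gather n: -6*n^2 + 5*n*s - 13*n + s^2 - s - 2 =-6*n^2 + n*(5*s - 13) + s^2 - s - 2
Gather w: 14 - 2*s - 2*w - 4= -2*s - 2*w + 10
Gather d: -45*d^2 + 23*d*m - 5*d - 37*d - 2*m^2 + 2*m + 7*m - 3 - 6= -45*d^2 + d*(23*m - 42) - 2*m^2 + 9*m - 9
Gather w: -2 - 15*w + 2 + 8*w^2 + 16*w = 8*w^2 + w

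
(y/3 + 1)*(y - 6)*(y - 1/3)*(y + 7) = y^4/3 + 11*y^3/9 - 121*y^2/9 - 113*y/3 + 14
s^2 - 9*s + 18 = (s - 6)*(s - 3)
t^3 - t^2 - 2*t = t*(t - 2)*(t + 1)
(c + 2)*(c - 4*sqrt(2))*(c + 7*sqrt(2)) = c^3 + 2*c^2 + 3*sqrt(2)*c^2 - 56*c + 6*sqrt(2)*c - 112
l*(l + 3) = l^2 + 3*l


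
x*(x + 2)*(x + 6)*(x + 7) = x^4 + 15*x^3 + 68*x^2 + 84*x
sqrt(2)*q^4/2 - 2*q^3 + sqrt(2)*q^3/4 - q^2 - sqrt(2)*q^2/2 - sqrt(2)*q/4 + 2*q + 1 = (q - 1)*(q + 1/2)*(q - 2*sqrt(2))*(sqrt(2)*q/2 + sqrt(2)/2)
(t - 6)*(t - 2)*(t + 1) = t^3 - 7*t^2 + 4*t + 12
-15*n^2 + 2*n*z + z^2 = (-3*n + z)*(5*n + z)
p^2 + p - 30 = (p - 5)*(p + 6)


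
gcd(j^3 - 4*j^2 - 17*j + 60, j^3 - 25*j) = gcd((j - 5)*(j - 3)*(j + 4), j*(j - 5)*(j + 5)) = j - 5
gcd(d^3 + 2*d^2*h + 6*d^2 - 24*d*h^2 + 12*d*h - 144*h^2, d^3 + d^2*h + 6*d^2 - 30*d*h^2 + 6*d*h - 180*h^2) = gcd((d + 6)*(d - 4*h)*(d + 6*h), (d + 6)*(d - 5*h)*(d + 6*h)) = d^2 + 6*d*h + 6*d + 36*h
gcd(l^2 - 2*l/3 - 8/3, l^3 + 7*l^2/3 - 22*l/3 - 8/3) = l - 2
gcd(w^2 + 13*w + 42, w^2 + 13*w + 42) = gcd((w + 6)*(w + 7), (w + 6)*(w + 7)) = w^2 + 13*w + 42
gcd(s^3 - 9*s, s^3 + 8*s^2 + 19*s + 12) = s + 3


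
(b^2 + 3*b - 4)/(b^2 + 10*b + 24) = (b - 1)/(b + 6)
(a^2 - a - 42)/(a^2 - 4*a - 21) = (a + 6)/(a + 3)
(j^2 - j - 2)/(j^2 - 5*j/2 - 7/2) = 2*(j - 2)/(2*j - 7)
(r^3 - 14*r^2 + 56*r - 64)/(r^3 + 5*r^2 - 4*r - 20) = (r^2 - 12*r + 32)/(r^2 + 7*r + 10)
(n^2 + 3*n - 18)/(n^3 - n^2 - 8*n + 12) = (n^2 + 3*n - 18)/(n^3 - n^2 - 8*n + 12)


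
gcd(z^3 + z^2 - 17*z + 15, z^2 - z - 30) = z + 5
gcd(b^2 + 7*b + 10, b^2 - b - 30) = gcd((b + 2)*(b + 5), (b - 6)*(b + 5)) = b + 5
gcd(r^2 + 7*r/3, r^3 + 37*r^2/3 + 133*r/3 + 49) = r + 7/3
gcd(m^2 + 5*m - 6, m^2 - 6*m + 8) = 1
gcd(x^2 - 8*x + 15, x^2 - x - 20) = x - 5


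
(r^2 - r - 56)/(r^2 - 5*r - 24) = (r + 7)/(r + 3)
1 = 1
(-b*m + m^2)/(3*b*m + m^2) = (-b + m)/(3*b + m)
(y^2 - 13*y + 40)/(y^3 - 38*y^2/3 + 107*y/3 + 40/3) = 3/(3*y + 1)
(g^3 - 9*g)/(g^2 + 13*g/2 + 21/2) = 2*g*(g - 3)/(2*g + 7)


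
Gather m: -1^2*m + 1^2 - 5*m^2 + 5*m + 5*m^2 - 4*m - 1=0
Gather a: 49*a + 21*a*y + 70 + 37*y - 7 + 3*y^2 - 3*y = a*(21*y + 49) + 3*y^2 + 34*y + 63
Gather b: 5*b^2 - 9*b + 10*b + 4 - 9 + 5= 5*b^2 + b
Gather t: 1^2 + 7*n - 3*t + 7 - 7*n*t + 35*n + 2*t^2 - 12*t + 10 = 42*n + 2*t^2 + t*(-7*n - 15) + 18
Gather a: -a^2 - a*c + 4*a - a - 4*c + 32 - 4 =-a^2 + a*(3 - c) - 4*c + 28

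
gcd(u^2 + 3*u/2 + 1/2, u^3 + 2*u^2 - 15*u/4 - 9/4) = u + 1/2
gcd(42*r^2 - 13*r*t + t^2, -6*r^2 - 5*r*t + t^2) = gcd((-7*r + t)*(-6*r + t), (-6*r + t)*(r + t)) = 6*r - t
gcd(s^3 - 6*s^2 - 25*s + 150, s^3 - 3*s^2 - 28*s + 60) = s^2 - s - 30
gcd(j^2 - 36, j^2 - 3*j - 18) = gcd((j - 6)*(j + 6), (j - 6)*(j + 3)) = j - 6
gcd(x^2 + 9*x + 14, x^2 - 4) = x + 2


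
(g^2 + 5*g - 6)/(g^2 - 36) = (g - 1)/(g - 6)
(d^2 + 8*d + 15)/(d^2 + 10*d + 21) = (d + 5)/(d + 7)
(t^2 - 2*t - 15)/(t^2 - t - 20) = (t + 3)/(t + 4)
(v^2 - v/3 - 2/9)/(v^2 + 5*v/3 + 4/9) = (3*v - 2)/(3*v + 4)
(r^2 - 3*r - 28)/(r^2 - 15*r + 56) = (r + 4)/(r - 8)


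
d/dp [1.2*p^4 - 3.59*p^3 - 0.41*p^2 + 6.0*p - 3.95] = 4.8*p^3 - 10.77*p^2 - 0.82*p + 6.0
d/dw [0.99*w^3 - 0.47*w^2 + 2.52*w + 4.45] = 2.97*w^2 - 0.94*w + 2.52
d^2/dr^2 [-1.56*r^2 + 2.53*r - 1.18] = -3.12000000000000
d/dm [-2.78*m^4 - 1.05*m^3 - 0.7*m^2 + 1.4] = m*(-11.12*m^2 - 3.15*m - 1.4)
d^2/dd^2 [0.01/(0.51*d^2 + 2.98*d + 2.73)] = (-0.005202*d^2 - 0.030396*d + 0.01*(1.02*d + 2.98)*(2.04*d + 5.96) - 0.027846)/(0.51*d^2 + 2.98*d + 2.73)^3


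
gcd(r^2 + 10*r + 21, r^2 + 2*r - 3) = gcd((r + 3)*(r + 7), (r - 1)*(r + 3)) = r + 3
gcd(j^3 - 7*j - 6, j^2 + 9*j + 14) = j + 2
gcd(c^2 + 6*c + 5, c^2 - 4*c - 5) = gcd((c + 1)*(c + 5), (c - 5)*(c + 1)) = c + 1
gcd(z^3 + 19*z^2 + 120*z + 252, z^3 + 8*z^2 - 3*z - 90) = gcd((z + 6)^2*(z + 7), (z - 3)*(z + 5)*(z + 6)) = z + 6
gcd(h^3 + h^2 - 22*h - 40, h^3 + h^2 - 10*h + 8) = h + 4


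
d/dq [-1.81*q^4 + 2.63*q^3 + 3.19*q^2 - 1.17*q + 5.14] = -7.24*q^3 + 7.89*q^2 + 6.38*q - 1.17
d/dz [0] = 0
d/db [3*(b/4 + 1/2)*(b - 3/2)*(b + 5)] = 9*b^2/4 + 33*b/4 - 3/8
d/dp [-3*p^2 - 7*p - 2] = -6*p - 7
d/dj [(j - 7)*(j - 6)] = 2*j - 13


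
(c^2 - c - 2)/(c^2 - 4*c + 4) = (c + 1)/(c - 2)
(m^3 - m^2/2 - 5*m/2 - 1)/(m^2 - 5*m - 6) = (m^2 - 3*m/2 - 1)/(m - 6)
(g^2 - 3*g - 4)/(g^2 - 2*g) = (g^2 - 3*g - 4)/(g*(g - 2))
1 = 1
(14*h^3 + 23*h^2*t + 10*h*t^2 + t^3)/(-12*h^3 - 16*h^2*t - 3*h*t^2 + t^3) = (7*h + t)/(-6*h + t)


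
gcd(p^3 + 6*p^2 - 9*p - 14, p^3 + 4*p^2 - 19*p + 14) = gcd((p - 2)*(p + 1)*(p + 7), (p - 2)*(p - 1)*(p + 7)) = p^2 + 5*p - 14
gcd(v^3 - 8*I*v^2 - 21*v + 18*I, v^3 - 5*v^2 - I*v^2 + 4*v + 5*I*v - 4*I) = 1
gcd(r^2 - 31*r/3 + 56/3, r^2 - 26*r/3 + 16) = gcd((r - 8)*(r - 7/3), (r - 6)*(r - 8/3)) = 1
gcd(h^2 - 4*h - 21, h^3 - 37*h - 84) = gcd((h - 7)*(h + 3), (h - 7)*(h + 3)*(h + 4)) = h^2 - 4*h - 21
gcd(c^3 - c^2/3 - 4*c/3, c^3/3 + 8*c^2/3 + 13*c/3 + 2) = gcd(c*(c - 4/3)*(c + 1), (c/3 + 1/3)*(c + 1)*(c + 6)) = c + 1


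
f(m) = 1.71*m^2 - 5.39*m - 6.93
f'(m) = 3.42*m - 5.39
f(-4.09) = 43.72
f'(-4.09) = -19.38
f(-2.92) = 23.39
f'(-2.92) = -15.38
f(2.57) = -9.49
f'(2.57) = 3.40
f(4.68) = 5.30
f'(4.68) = 10.62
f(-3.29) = 29.31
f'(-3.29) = -16.64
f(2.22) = -10.47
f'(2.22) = 2.20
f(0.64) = -9.68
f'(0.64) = -3.20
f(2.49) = -9.75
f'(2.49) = 3.13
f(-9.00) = 180.09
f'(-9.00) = -36.17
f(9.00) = 83.07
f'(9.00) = 25.39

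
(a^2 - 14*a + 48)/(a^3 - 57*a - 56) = (a - 6)/(a^2 + 8*a + 7)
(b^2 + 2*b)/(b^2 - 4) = b/(b - 2)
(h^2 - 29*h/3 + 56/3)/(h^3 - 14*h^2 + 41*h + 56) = (h - 8/3)/(h^2 - 7*h - 8)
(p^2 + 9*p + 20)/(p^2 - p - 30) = (p + 4)/(p - 6)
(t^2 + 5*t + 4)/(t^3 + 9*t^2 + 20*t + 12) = (t + 4)/(t^2 + 8*t + 12)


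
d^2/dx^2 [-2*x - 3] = 0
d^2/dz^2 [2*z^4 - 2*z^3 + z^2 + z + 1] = 24*z^2 - 12*z + 2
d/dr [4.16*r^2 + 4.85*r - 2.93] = 8.32*r + 4.85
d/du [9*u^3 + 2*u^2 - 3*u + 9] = 27*u^2 + 4*u - 3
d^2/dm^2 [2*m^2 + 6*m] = 4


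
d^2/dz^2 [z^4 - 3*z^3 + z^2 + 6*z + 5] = 12*z^2 - 18*z + 2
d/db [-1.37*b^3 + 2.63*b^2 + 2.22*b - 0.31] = -4.11*b^2 + 5.26*b + 2.22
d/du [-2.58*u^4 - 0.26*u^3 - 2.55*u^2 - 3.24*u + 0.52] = -10.32*u^3 - 0.78*u^2 - 5.1*u - 3.24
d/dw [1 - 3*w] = -3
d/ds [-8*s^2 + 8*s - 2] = 8 - 16*s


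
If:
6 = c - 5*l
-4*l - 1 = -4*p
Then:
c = 5*p + 19/4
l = p - 1/4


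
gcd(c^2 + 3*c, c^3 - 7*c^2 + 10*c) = c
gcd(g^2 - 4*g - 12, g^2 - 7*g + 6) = g - 6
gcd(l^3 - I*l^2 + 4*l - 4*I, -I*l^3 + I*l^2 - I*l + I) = l - I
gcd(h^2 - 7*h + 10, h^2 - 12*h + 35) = h - 5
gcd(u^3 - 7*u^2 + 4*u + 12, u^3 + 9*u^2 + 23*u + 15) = u + 1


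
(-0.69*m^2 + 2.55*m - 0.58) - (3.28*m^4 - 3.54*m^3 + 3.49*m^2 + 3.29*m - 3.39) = -3.28*m^4 + 3.54*m^3 - 4.18*m^2 - 0.74*m + 2.81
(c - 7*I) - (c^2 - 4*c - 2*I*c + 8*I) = -c^2 + 5*c + 2*I*c - 15*I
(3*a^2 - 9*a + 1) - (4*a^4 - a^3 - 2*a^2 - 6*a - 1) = -4*a^4 + a^3 + 5*a^2 - 3*a + 2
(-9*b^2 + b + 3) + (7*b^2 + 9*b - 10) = -2*b^2 + 10*b - 7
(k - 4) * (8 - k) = -k^2 + 12*k - 32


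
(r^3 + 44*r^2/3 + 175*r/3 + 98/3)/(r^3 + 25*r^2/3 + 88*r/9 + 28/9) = 3*(r + 7)/(3*r + 2)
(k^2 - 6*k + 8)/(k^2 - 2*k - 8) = (k - 2)/(k + 2)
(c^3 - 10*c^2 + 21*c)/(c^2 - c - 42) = c*(c - 3)/(c + 6)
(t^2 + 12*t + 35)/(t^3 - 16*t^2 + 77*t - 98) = (t^2 + 12*t + 35)/(t^3 - 16*t^2 + 77*t - 98)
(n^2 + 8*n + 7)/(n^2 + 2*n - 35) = (n + 1)/(n - 5)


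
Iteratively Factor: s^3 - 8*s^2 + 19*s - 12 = (s - 4)*(s^2 - 4*s + 3) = (s - 4)*(s - 1)*(s - 3)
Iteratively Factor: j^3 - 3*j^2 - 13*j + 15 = (j + 3)*(j^2 - 6*j + 5) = (j - 1)*(j + 3)*(j - 5)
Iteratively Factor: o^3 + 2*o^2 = (o)*(o^2 + 2*o) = o^2*(o + 2)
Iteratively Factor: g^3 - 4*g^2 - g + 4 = (g - 1)*(g^2 - 3*g - 4) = (g - 4)*(g - 1)*(g + 1)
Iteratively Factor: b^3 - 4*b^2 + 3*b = (b)*(b^2 - 4*b + 3) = b*(b - 3)*(b - 1)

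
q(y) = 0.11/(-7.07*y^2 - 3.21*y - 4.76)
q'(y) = 0.11*(14.14*y + 3.21)/(-7.07*y^2 - 3.21*y - 4.76)^2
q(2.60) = -0.00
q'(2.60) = 0.00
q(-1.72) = -0.01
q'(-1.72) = -0.01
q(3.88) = -0.00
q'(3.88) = 0.00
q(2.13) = -0.00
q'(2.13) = 0.00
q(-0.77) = -0.02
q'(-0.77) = -0.02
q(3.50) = -0.00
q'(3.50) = 0.00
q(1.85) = -0.00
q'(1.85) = 0.00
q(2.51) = -0.00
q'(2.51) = 0.00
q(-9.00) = -0.00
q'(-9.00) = -0.00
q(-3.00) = -0.00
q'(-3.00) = -0.00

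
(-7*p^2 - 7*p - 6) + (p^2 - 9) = -6*p^2 - 7*p - 15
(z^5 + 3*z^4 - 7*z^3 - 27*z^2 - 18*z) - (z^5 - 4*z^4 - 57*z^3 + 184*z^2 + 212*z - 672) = 7*z^4 + 50*z^3 - 211*z^2 - 230*z + 672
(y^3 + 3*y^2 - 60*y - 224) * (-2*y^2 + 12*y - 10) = -2*y^5 + 6*y^4 + 146*y^3 - 302*y^2 - 2088*y + 2240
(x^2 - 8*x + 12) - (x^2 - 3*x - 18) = 30 - 5*x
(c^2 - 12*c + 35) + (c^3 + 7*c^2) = c^3 + 8*c^2 - 12*c + 35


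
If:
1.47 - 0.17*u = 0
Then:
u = 8.65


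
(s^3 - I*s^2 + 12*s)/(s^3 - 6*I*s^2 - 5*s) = (-s^2 + I*s - 12)/(-s^2 + 6*I*s + 5)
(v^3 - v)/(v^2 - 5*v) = (v^2 - 1)/(v - 5)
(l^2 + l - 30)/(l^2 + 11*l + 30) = (l - 5)/(l + 5)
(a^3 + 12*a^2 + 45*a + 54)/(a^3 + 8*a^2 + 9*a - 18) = (a + 3)/(a - 1)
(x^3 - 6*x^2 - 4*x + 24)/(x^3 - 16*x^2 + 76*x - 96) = (x + 2)/(x - 8)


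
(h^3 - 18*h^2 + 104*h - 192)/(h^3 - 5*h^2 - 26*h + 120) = (h - 8)/(h + 5)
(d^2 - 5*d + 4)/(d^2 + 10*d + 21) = (d^2 - 5*d + 4)/(d^2 + 10*d + 21)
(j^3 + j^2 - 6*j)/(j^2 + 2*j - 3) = j*(j - 2)/(j - 1)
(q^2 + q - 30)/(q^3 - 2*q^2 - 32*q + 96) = (q - 5)/(q^2 - 8*q + 16)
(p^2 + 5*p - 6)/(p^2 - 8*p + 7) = (p + 6)/(p - 7)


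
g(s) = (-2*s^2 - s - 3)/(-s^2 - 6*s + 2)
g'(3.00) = 0.06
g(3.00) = 0.96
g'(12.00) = 0.03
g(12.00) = 1.42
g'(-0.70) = -0.15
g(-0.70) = -0.57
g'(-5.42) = 14.33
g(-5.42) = -10.95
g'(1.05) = -0.77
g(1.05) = 1.16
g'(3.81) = 0.07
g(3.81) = 1.01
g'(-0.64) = -0.22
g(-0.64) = -0.59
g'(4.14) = 0.07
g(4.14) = 1.04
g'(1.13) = -0.59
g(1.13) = 1.10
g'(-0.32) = -0.99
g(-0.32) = -0.76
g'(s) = (-4*s - 1)/(-s^2 - 6*s + 2) + (2*s + 6)*(-2*s^2 - s - 3)/(-s^2 - 6*s + 2)^2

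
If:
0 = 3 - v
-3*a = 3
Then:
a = -1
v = 3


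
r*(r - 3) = r^2 - 3*r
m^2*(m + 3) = m^3 + 3*m^2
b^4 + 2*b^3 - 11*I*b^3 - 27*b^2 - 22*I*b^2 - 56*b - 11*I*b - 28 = (b - 7*I)*(b - 4*I)*(-I*b - I)*(I*b + I)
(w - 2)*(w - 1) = w^2 - 3*w + 2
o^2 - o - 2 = (o - 2)*(o + 1)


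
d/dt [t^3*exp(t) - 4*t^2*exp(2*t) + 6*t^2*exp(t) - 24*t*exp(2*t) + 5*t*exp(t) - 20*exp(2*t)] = (t^3 - 8*t^2*exp(t) + 9*t^2 - 56*t*exp(t) + 17*t - 64*exp(t) + 5)*exp(t)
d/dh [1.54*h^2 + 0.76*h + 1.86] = 3.08*h + 0.76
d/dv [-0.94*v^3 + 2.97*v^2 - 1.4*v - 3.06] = -2.82*v^2 + 5.94*v - 1.4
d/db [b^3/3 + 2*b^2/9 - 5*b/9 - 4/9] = b^2 + 4*b/9 - 5/9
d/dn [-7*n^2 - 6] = -14*n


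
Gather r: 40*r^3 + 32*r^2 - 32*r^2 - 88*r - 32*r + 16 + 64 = 40*r^3 - 120*r + 80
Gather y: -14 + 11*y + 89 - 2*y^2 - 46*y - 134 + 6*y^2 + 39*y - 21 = 4*y^2 + 4*y - 80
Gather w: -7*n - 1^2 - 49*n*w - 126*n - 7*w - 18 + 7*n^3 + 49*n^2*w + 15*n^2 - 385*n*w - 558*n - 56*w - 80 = 7*n^3 + 15*n^2 - 691*n + w*(49*n^2 - 434*n - 63) - 99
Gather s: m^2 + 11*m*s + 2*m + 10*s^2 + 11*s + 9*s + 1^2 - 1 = m^2 + 2*m + 10*s^2 + s*(11*m + 20)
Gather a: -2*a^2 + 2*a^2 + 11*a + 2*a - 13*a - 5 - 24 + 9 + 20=0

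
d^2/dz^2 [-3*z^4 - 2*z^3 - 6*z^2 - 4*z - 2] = -36*z^2 - 12*z - 12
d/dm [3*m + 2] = 3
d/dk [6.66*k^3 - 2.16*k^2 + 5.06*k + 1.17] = 19.98*k^2 - 4.32*k + 5.06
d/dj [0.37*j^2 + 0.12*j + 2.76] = 0.74*j + 0.12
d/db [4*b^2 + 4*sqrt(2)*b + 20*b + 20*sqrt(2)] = 8*b + 4*sqrt(2) + 20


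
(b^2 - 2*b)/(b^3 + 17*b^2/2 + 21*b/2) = 2*(b - 2)/(2*b^2 + 17*b + 21)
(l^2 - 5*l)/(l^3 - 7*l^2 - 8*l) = (5 - l)/(-l^2 + 7*l + 8)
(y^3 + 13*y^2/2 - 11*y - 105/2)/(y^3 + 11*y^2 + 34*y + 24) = (2*y^3 + 13*y^2 - 22*y - 105)/(2*(y^3 + 11*y^2 + 34*y + 24))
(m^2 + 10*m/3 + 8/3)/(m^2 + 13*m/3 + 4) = (m + 2)/(m + 3)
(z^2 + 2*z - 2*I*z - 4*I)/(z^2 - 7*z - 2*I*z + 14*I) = (z + 2)/(z - 7)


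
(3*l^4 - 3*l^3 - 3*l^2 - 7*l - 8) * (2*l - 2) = 6*l^5 - 12*l^4 - 8*l^2 - 2*l + 16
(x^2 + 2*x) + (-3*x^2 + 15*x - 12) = -2*x^2 + 17*x - 12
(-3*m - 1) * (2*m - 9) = -6*m^2 + 25*m + 9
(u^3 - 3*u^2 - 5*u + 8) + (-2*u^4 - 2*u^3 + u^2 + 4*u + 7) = -2*u^4 - u^3 - 2*u^2 - u + 15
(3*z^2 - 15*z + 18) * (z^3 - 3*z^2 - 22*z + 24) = 3*z^5 - 24*z^4 - 3*z^3 + 348*z^2 - 756*z + 432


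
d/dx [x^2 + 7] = 2*x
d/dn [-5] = 0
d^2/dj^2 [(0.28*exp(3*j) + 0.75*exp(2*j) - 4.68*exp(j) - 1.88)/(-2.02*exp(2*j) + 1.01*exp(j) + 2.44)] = (-1.142512*exp(6*j) + 1.71376800000001*exp(5*j) + 19.1837379999999*exp(4*j) + 17.090917*exp(3*j) + 106.346004*exp(2*j) + 9.588172*exp(j) + 23.229776)*exp(j)/(8.242408*exp(6*j) - 12.363612*exp(5*j) - 23.686722*exp(4*j) + 28.838227*exp(3*j) + 28.611684*exp(2*j) - 18.039408*exp(j) - 14.526784)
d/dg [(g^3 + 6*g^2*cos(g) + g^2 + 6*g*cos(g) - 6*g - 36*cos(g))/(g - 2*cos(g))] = (-8*g^3*sin(g) + 2*g^3 - 8*g^2*sin(g) + g^2 + 48*g*sin(g) - 24*g*cos(g)^2 - 4*g*cos(g) - 12*cos(g)^2 + 48*cos(g))/(g - 2*cos(g))^2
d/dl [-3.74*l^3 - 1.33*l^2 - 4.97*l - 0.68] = -11.22*l^2 - 2.66*l - 4.97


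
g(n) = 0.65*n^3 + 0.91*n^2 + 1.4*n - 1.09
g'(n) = 1.95*n^2 + 1.82*n + 1.4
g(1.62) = 6.33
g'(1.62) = 9.47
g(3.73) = 50.52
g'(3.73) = 35.32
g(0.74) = 0.71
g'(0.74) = 3.81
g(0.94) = 1.57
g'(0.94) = 4.83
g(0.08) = -0.97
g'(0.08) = 1.56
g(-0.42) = -1.57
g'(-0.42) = 0.98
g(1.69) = 7.01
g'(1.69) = 10.05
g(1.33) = 3.91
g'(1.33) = 7.27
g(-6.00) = -117.13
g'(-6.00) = 60.68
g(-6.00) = -117.13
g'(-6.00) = 60.68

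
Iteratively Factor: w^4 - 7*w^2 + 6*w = (w - 2)*(w^3 + 2*w^2 - 3*w) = (w - 2)*(w - 1)*(w^2 + 3*w) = (w - 2)*(w - 1)*(w + 3)*(w)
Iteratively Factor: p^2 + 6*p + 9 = (p + 3)*(p + 3)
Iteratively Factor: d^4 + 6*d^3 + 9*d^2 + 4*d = (d + 1)*(d^3 + 5*d^2 + 4*d) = (d + 1)^2*(d^2 + 4*d) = d*(d + 1)^2*(d + 4)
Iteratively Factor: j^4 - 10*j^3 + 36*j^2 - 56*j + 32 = (j - 2)*(j^3 - 8*j^2 + 20*j - 16) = (j - 2)^2*(j^2 - 6*j + 8) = (j - 2)^3*(j - 4)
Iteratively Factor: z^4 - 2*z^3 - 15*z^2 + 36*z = (z - 3)*(z^3 + z^2 - 12*z) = (z - 3)^2*(z^2 + 4*z) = z*(z - 3)^2*(z + 4)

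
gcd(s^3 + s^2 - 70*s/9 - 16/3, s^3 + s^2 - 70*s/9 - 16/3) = s^3 + s^2 - 70*s/9 - 16/3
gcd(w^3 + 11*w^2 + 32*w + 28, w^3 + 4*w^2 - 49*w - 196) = w + 7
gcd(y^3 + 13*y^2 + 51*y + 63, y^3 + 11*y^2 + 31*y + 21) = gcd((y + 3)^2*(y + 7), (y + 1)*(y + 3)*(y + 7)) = y^2 + 10*y + 21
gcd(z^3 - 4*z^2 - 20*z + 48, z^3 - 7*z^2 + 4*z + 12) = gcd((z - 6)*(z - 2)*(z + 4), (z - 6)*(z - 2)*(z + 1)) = z^2 - 8*z + 12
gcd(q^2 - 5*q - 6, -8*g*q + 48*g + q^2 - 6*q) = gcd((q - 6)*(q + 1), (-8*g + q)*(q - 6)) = q - 6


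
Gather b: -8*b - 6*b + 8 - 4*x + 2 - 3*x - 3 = -14*b - 7*x + 7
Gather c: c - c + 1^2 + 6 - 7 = 0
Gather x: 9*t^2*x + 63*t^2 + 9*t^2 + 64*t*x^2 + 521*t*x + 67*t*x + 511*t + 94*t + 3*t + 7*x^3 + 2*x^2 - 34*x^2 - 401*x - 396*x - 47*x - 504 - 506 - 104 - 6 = 72*t^2 + 608*t + 7*x^3 + x^2*(64*t - 32) + x*(9*t^2 + 588*t - 844) - 1120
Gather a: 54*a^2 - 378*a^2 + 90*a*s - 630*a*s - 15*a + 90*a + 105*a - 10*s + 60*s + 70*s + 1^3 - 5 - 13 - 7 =-324*a^2 + a*(180 - 540*s) + 120*s - 24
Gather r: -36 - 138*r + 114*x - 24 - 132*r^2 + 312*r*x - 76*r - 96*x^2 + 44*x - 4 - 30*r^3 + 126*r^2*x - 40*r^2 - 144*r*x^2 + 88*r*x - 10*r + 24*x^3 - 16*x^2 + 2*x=-30*r^3 + r^2*(126*x - 172) + r*(-144*x^2 + 400*x - 224) + 24*x^3 - 112*x^2 + 160*x - 64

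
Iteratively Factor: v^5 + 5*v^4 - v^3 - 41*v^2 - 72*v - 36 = (v + 2)*(v^4 + 3*v^3 - 7*v^2 - 27*v - 18) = (v - 3)*(v + 2)*(v^3 + 6*v^2 + 11*v + 6) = (v - 3)*(v + 2)^2*(v^2 + 4*v + 3) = (v - 3)*(v + 2)^2*(v + 3)*(v + 1)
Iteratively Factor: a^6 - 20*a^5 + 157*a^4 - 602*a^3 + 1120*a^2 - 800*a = (a - 4)*(a^5 - 16*a^4 + 93*a^3 - 230*a^2 + 200*a) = (a - 5)*(a - 4)*(a^4 - 11*a^3 + 38*a^2 - 40*a) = a*(a - 5)*(a - 4)*(a^3 - 11*a^2 + 38*a - 40) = a*(a - 5)*(a - 4)*(a - 2)*(a^2 - 9*a + 20) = a*(a - 5)^2*(a - 4)*(a - 2)*(a - 4)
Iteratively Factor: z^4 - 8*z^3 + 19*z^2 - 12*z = (z - 1)*(z^3 - 7*z^2 + 12*z) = z*(z - 1)*(z^2 - 7*z + 12) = z*(z - 3)*(z - 1)*(z - 4)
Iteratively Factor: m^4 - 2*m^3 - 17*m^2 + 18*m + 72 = (m - 4)*(m^3 + 2*m^2 - 9*m - 18) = (m - 4)*(m + 2)*(m^2 - 9) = (m - 4)*(m - 3)*(m + 2)*(m + 3)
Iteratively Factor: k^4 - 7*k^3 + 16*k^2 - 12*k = (k - 2)*(k^3 - 5*k^2 + 6*k) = (k - 2)^2*(k^2 - 3*k) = (k - 3)*(k - 2)^2*(k)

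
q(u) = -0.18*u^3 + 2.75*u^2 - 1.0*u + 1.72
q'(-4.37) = -35.35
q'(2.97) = 10.57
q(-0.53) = 3.05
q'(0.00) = -1.00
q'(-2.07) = -14.70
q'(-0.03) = -1.17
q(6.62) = 63.40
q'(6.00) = 12.56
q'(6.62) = 11.74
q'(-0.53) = -4.07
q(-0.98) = 5.51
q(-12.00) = 720.76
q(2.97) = 18.29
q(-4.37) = 73.63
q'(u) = -0.54*u^2 + 5.5*u - 1.0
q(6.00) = 55.84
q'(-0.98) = -6.91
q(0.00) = 1.72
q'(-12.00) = -144.76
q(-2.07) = 17.17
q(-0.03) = 1.75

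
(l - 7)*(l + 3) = l^2 - 4*l - 21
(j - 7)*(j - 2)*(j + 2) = j^3 - 7*j^2 - 4*j + 28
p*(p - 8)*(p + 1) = p^3 - 7*p^2 - 8*p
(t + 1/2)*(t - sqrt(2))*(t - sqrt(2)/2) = t^3 - 3*sqrt(2)*t^2/2 + t^2/2 - 3*sqrt(2)*t/4 + t + 1/2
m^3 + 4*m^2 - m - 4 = (m - 1)*(m + 1)*(m + 4)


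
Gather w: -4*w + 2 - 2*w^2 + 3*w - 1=-2*w^2 - w + 1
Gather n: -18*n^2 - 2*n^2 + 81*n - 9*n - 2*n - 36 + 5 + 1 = -20*n^2 + 70*n - 30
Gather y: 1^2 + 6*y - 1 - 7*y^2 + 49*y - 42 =-7*y^2 + 55*y - 42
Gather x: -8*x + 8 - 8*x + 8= 16 - 16*x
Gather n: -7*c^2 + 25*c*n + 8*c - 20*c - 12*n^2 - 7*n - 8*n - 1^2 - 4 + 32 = -7*c^2 - 12*c - 12*n^2 + n*(25*c - 15) + 27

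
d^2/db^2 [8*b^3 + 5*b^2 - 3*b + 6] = 48*b + 10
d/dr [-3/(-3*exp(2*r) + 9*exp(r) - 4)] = (27 - 18*exp(r))*exp(r)/(3*exp(2*r) - 9*exp(r) + 4)^2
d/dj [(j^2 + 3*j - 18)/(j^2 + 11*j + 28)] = 2*(4*j^2 + 46*j + 141)/(j^4 + 22*j^3 + 177*j^2 + 616*j + 784)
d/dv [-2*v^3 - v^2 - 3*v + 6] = -6*v^2 - 2*v - 3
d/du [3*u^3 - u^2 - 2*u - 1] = 9*u^2 - 2*u - 2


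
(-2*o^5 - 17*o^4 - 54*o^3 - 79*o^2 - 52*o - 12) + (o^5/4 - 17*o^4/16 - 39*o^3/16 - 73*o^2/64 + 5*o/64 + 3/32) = -7*o^5/4 - 289*o^4/16 - 903*o^3/16 - 5129*o^2/64 - 3323*o/64 - 381/32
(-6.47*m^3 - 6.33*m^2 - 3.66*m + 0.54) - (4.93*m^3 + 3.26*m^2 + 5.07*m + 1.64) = -11.4*m^3 - 9.59*m^2 - 8.73*m - 1.1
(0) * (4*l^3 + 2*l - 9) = 0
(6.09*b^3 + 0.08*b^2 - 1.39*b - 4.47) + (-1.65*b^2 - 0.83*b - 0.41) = 6.09*b^3 - 1.57*b^2 - 2.22*b - 4.88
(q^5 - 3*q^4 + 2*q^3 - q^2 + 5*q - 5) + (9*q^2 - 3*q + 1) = q^5 - 3*q^4 + 2*q^3 + 8*q^2 + 2*q - 4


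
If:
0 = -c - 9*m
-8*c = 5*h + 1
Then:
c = -9*m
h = 72*m/5 - 1/5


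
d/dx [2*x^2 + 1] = 4*x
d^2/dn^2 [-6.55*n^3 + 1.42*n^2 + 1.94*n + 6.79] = 2.84 - 39.3*n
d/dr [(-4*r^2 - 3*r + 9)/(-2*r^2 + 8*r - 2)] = (-19*r^2 + 26*r - 33)/(2*(r^4 - 8*r^3 + 18*r^2 - 8*r + 1))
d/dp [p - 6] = 1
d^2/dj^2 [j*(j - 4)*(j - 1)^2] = 12*j^2 - 36*j + 18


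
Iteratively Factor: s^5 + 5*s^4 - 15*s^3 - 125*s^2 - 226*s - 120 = (s + 3)*(s^4 + 2*s^3 - 21*s^2 - 62*s - 40) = (s + 1)*(s + 3)*(s^3 + s^2 - 22*s - 40) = (s + 1)*(s + 3)*(s + 4)*(s^2 - 3*s - 10) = (s - 5)*(s + 1)*(s + 3)*(s + 4)*(s + 2)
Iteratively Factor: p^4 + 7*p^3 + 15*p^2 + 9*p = (p + 3)*(p^3 + 4*p^2 + 3*p) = p*(p + 3)*(p^2 + 4*p + 3) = p*(p + 1)*(p + 3)*(p + 3)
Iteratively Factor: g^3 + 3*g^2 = (g)*(g^2 + 3*g) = g*(g + 3)*(g)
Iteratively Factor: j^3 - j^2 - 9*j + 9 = (j + 3)*(j^2 - 4*j + 3) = (j - 3)*(j + 3)*(j - 1)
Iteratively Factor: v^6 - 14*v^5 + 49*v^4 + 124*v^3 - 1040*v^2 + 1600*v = (v - 5)*(v^5 - 9*v^4 + 4*v^3 + 144*v^2 - 320*v) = v*(v - 5)*(v^4 - 9*v^3 + 4*v^2 + 144*v - 320) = v*(v - 5)^2*(v^3 - 4*v^2 - 16*v + 64) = v*(v - 5)^2*(v - 4)*(v^2 - 16) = v*(v - 5)^2*(v - 4)^2*(v + 4)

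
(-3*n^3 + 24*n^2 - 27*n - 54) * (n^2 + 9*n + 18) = -3*n^5 - 3*n^4 + 135*n^3 + 135*n^2 - 972*n - 972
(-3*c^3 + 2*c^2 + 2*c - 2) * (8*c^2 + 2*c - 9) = -24*c^5 + 10*c^4 + 47*c^3 - 30*c^2 - 22*c + 18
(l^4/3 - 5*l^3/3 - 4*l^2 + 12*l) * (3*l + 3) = l^5 - 4*l^4 - 17*l^3 + 24*l^2 + 36*l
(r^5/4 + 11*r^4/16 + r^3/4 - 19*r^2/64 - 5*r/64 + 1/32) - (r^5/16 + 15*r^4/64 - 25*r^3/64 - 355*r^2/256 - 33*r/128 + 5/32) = 3*r^5/16 + 29*r^4/64 + 41*r^3/64 + 279*r^2/256 + 23*r/128 - 1/8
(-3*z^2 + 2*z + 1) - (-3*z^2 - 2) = 2*z + 3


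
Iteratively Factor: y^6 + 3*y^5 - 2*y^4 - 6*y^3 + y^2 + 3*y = (y + 1)*(y^5 + 2*y^4 - 4*y^3 - 2*y^2 + 3*y) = (y + 1)*(y + 3)*(y^4 - y^3 - y^2 + y) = (y - 1)*(y + 1)*(y + 3)*(y^3 - y) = (y - 1)*(y + 1)^2*(y + 3)*(y^2 - y) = (y - 1)^2*(y + 1)^2*(y + 3)*(y)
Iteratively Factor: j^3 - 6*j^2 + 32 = (j + 2)*(j^2 - 8*j + 16) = (j - 4)*(j + 2)*(j - 4)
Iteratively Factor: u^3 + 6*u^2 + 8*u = (u + 4)*(u^2 + 2*u) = u*(u + 4)*(u + 2)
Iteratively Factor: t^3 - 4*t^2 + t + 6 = (t - 2)*(t^2 - 2*t - 3) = (t - 3)*(t - 2)*(t + 1)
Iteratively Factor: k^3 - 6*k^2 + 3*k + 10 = (k + 1)*(k^2 - 7*k + 10) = (k - 5)*(k + 1)*(k - 2)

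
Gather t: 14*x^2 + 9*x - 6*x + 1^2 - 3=14*x^2 + 3*x - 2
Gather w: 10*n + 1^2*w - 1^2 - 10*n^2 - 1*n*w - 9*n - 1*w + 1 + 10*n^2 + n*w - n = 0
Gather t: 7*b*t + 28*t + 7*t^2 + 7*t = 7*t^2 + t*(7*b + 35)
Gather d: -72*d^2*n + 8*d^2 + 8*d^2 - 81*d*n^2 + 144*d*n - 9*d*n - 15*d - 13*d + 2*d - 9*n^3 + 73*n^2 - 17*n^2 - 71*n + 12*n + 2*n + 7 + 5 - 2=d^2*(16 - 72*n) + d*(-81*n^2 + 135*n - 26) - 9*n^3 + 56*n^2 - 57*n + 10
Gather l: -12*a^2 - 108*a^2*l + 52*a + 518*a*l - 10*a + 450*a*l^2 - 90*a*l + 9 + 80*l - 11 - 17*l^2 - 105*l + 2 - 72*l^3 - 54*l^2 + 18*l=-12*a^2 + 42*a - 72*l^3 + l^2*(450*a - 71) + l*(-108*a^2 + 428*a - 7)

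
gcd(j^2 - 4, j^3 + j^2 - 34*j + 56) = j - 2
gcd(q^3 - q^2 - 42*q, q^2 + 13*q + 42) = q + 6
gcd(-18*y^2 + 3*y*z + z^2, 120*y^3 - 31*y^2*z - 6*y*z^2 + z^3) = 3*y - z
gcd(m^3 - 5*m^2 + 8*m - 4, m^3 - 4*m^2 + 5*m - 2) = m^2 - 3*m + 2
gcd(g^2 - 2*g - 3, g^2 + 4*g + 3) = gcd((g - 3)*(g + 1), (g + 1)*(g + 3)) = g + 1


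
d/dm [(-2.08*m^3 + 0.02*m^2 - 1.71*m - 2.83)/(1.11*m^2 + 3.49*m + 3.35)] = (-2.3088*m^4 - 14.5184*m^3 - 18.9361*m^2 + 6.4166*m + 4.1482)/(1.2321*m^4 + 7.7478*m^3 + 19.6171*m^2 + 23.383*m + 11.2225)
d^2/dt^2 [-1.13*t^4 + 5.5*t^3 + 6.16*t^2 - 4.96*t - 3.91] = -13.56*t^2 + 33.0*t + 12.32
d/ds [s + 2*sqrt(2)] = 1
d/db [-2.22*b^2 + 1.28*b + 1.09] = 1.28 - 4.44*b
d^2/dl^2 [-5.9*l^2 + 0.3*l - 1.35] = -11.8000000000000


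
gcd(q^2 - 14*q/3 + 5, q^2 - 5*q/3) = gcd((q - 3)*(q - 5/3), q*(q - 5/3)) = q - 5/3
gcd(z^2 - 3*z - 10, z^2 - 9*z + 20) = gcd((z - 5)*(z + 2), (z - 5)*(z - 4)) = z - 5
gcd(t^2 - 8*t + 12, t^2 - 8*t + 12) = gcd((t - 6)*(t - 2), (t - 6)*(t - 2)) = t^2 - 8*t + 12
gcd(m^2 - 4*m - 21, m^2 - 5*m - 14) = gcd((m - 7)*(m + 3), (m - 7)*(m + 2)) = m - 7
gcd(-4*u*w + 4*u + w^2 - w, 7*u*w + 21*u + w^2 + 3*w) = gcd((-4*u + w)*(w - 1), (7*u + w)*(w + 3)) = 1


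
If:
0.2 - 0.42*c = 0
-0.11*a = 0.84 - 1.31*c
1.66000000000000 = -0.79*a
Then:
No Solution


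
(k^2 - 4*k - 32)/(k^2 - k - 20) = (k - 8)/(k - 5)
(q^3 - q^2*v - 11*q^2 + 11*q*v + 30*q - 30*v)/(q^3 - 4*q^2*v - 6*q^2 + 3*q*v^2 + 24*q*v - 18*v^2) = (q - 5)/(q - 3*v)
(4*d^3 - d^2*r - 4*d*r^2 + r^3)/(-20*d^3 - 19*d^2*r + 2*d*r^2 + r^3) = (-d + r)/(5*d + r)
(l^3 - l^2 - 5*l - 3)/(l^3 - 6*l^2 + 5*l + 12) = (l + 1)/(l - 4)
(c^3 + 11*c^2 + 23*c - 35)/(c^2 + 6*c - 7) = c + 5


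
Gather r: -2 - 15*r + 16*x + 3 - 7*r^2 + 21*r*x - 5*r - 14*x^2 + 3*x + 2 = -7*r^2 + r*(21*x - 20) - 14*x^2 + 19*x + 3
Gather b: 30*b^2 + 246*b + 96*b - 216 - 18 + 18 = 30*b^2 + 342*b - 216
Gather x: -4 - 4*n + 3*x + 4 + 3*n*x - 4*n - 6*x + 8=-8*n + x*(3*n - 3) + 8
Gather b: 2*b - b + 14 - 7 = b + 7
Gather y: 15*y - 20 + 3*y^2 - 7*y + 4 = 3*y^2 + 8*y - 16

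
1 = 1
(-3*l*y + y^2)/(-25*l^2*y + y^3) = (3*l - y)/(25*l^2 - y^2)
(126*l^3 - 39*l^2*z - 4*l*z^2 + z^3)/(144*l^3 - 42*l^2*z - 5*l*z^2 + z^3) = (-7*l + z)/(-8*l + z)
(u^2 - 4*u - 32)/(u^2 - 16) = (u - 8)/(u - 4)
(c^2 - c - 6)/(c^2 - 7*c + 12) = (c + 2)/(c - 4)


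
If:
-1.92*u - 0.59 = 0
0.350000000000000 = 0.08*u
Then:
No Solution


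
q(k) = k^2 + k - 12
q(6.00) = 30.00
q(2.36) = -4.07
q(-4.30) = 2.19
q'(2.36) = 5.72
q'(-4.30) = -7.60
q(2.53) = -3.07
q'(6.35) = 13.70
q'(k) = 2*k + 1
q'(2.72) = 6.44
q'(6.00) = 13.00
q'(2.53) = 6.06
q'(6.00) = 13.00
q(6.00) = 30.00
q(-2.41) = -8.60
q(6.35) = 34.67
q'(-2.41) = -3.82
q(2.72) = -1.88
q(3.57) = 4.31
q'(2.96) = 6.92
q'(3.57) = 8.14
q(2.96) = -0.28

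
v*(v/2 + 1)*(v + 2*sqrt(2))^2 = v^4/2 + v^3 + 2*sqrt(2)*v^3 + 4*v^2 + 4*sqrt(2)*v^2 + 8*v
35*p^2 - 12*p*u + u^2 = (-7*p + u)*(-5*p + u)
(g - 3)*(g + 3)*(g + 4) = g^3 + 4*g^2 - 9*g - 36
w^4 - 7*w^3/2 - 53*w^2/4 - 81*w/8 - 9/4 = (w - 6)*(w + 1/2)^2*(w + 3/2)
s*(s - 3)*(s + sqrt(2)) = s^3 - 3*s^2 + sqrt(2)*s^2 - 3*sqrt(2)*s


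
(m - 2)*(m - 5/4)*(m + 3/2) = m^3 - 7*m^2/4 - 19*m/8 + 15/4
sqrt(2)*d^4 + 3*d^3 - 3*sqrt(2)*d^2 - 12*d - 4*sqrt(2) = (d - 2)*(d + 2)*(d + sqrt(2))*(sqrt(2)*d + 1)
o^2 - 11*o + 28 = (o - 7)*(o - 4)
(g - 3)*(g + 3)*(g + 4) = g^3 + 4*g^2 - 9*g - 36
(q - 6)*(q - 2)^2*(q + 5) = q^4 - 5*q^3 - 22*q^2 + 116*q - 120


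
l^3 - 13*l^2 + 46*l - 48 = (l - 8)*(l - 3)*(l - 2)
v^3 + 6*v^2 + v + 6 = (v + 6)*(v - I)*(v + I)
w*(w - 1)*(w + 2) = w^3 + w^2 - 2*w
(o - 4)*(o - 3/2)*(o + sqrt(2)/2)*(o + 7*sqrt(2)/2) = o^4 - 11*o^3/2 + 4*sqrt(2)*o^3 - 22*sqrt(2)*o^2 + 19*o^2/2 - 77*o/4 + 24*sqrt(2)*o + 21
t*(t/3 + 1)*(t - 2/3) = t^3/3 + 7*t^2/9 - 2*t/3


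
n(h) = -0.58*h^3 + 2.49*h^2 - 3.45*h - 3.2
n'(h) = -1.74*h^2 + 4.98*h - 3.45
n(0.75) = -4.63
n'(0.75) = -0.69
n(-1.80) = 14.46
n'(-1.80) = -18.05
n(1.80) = -4.72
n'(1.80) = -0.12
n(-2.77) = 37.79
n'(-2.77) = -30.60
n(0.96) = -4.73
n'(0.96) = -0.27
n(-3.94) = 84.52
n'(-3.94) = -50.08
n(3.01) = -6.84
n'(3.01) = -4.22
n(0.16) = -3.69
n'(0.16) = -2.70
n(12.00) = -688.28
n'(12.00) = -194.25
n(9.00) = -255.38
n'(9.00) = -99.57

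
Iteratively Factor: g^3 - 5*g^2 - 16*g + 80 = (g - 4)*(g^2 - g - 20) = (g - 4)*(g + 4)*(g - 5)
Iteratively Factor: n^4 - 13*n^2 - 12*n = (n + 1)*(n^3 - n^2 - 12*n) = n*(n + 1)*(n^2 - n - 12) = n*(n - 4)*(n + 1)*(n + 3)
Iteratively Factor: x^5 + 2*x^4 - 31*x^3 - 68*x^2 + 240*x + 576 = (x - 4)*(x^4 + 6*x^3 - 7*x^2 - 96*x - 144) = (x - 4)^2*(x^3 + 10*x^2 + 33*x + 36) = (x - 4)^2*(x + 3)*(x^2 + 7*x + 12) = (x - 4)^2*(x + 3)^2*(x + 4)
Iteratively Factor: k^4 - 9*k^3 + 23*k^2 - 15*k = (k - 3)*(k^3 - 6*k^2 + 5*k) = (k - 5)*(k - 3)*(k^2 - k) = (k - 5)*(k - 3)*(k - 1)*(k)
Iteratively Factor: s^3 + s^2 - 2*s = (s + 2)*(s^2 - s) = s*(s + 2)*(s - 1)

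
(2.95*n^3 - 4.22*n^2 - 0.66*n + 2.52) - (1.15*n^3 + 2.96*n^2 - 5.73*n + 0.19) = 1.8*n^3 - 7.18*n^2 + 5.07*n + 2.33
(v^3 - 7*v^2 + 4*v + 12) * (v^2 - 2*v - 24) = v^5 - 9*v^4 - 6*v^3 + 172*v^2 - 120*v - 288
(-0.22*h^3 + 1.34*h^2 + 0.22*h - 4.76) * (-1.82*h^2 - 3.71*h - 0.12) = 0.4004*h^5 - 1.6226*h^4 - 5.3454*h^3 + 7.6862*h^2 + 17.6332*h + 0.5712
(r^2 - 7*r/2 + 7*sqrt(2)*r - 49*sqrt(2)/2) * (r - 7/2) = r^3 - 7*r^2 + 7*sqrt(2)*r^2 - 49*sqrt(2)*r + 49*r/4 + 343*sqrt(2)/4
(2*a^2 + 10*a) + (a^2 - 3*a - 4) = 3*a^2 + 7*a - 4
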